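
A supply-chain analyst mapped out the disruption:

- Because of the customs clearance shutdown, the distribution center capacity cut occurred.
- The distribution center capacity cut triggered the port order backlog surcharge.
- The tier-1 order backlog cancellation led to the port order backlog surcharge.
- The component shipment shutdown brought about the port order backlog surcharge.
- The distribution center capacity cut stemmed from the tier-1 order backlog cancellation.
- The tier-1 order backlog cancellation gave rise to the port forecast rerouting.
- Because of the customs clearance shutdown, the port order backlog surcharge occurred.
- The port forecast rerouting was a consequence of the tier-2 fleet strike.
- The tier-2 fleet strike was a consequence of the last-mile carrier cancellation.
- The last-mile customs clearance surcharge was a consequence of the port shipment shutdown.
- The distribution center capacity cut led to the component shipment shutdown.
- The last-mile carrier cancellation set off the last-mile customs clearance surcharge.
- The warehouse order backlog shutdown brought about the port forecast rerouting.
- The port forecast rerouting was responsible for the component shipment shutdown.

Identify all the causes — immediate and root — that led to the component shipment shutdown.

Immediate causes of the component shipment shutdown: the port forecast rerouting, the distribution center capacity cut.
Further upstream: the last-mile carrier cancellation, the tier-2 fleet strike, the customs clearance shutdown, the warehouse order backlog shutdown, the tier-1 order backlog cancellation.

the customs clearance shutdown, the distribution center capacity cut, the last-mile carrier cancellation, the port forecast rerouting, the tier-1 order backlog cancellation, the tier-2 fleet strike, the warehouse order backlog shutdown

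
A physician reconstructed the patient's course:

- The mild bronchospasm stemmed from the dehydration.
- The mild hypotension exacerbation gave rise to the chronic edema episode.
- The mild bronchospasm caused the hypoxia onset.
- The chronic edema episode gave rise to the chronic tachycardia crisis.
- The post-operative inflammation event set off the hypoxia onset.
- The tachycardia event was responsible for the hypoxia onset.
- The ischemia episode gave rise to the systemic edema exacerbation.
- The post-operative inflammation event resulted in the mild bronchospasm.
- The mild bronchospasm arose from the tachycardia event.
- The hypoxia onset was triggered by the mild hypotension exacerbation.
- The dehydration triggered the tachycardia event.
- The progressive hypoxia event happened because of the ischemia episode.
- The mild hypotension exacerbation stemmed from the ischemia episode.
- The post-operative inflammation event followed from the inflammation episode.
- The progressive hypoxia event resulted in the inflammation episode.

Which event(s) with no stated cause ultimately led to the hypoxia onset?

Tracing upstream from the hypoxia onset: the hypoxia onset ← the mild hypotension exacerbation ← the ischemia episode.
A separate upstream branch: the hypoxia onset ← the tachycardia event ← the dehydration.
Each of those chain origins has no stated cause.

the dehydration, the ischemia episode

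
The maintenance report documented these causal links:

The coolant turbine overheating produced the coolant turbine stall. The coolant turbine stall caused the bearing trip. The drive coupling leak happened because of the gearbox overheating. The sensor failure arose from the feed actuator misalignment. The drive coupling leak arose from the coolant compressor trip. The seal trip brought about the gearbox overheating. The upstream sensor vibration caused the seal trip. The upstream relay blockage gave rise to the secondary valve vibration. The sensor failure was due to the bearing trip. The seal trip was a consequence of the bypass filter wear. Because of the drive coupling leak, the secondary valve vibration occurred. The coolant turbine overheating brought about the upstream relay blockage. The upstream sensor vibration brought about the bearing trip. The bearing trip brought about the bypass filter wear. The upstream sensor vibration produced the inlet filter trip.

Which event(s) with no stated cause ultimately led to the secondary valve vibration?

Tracing upstream from the secondary valve vibration: the secondary valve vibration ← the drive coupling leak ← the gearbox overheating ← the seal trip ← the upstream sensor vibration.
A separate upstream branch: the secondary valve vibration ← the upstream relay blockage ← the coolant turbine overheating.
A separate upstream branch: the secondary valve vibration ← the drive coupling leak ← the coolant compressor trip.
Each of those chain origins has no stated cause.

the coolant compressor trip, the coolant turbine overheating, the upstream sensor vibration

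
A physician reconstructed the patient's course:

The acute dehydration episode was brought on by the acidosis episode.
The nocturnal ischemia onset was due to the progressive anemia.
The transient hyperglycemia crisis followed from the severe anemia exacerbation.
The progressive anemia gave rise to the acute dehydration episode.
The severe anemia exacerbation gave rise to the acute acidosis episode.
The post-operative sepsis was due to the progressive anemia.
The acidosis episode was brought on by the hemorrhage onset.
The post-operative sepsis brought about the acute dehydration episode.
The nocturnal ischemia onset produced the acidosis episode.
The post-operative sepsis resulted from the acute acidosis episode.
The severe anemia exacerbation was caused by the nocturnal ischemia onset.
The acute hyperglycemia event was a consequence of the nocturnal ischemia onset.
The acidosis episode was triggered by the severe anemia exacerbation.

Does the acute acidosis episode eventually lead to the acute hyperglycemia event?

No

The acute acidosis episode leads to the post-operative sepsis, the acute dehydration episode; the acute hyperglycemia event is not among them.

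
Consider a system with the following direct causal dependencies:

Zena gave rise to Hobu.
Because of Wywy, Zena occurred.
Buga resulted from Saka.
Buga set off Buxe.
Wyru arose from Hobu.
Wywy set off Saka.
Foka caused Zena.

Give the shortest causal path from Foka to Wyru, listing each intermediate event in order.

Foka → Zena → Hobu → Wyru

Foka → Zena
Zena → Hobu
Hobu → Wyru
Length: 3 steps.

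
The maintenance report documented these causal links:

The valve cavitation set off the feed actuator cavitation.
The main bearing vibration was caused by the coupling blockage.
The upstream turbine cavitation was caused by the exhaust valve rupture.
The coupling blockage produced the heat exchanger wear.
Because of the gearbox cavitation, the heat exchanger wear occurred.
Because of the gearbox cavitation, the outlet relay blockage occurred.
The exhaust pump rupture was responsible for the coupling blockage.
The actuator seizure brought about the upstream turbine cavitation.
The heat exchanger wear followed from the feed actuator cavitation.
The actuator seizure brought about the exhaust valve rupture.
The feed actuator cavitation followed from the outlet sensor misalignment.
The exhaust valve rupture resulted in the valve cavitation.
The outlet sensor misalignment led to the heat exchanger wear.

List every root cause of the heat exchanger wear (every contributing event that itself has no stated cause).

the actuator seizure, the exhaust pump rupture, the gearbox cavitation, the outlet sensor misalignment

Tracing upstream from the heat exchanger wear: the heat exchanger wear ← the feed actuator cavitation ← the valve cavitation ← the exhaust valve rupture ← the actuator seizure.
A separate upstream branch: the heat exchanger wear ← the coupling blockage ← the exhaust pump rupture.
A separate upstream branch: the heat exchanger wear ← the gearbox cavitation.
A separate upstream branch: the heat exchanger wear ← the outlet sensor misalignment.
Each of those chain origins has no stated cause.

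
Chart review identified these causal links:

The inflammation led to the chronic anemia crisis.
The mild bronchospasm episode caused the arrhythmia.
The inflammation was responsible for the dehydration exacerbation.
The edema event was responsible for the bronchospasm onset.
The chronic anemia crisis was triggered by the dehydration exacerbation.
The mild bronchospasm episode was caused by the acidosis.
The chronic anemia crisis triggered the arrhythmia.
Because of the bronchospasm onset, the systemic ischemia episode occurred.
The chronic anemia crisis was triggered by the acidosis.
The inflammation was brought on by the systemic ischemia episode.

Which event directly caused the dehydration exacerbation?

Upstream contributors include the edema event, the bronchospasm onset, the systemic ischemia episode, but only the inflammation feeds directly into the dehydration exacerbation.

the inflammation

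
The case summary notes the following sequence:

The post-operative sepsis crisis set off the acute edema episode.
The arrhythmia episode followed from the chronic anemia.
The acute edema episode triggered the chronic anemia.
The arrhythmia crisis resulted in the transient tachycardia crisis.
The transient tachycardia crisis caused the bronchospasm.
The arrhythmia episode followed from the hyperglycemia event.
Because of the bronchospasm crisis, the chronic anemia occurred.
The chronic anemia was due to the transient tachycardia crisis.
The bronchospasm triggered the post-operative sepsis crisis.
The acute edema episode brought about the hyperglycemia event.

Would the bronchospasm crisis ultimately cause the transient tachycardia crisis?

The bronchospasm crisis leads to the chronic anemia, the arrhythmia episode; the transient tachycardia crisis is not among them.

No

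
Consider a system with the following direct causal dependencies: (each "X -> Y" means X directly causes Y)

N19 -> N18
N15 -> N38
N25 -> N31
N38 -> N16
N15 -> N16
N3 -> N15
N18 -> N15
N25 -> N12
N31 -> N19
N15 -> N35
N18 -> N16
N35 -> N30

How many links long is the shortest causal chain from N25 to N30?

6

Shortest chain: N25 → N31 → N19 → N18 → N15 → N35 → N30.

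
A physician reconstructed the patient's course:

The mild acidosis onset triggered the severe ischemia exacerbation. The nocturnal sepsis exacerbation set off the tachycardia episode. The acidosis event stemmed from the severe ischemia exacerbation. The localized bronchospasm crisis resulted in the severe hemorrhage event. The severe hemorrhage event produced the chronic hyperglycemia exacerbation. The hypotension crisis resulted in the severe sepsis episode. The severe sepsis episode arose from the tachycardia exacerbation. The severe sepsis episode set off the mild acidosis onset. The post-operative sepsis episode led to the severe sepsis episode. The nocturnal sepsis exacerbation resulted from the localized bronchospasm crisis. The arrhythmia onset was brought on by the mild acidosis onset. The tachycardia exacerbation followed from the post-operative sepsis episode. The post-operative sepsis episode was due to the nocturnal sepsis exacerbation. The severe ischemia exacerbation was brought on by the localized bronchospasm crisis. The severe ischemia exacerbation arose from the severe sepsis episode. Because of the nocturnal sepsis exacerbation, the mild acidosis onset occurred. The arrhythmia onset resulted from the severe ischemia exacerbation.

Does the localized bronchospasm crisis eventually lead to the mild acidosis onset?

There is a causal chain: the localized bronchospasm crisis → the nocturnal sepsis exacerbation → the mild acidosis onset.

Yes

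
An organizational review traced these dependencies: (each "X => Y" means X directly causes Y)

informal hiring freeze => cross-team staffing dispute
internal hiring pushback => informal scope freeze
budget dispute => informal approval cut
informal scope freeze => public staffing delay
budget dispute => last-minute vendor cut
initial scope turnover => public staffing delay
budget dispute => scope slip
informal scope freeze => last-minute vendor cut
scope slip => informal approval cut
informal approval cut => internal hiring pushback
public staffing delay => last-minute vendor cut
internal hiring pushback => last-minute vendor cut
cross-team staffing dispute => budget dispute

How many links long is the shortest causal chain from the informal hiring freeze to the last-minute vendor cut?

3

Shortest chain: the informal hiring freeze → the cross-team staffing dispute → the budget dispute → the last-minute vendor cut.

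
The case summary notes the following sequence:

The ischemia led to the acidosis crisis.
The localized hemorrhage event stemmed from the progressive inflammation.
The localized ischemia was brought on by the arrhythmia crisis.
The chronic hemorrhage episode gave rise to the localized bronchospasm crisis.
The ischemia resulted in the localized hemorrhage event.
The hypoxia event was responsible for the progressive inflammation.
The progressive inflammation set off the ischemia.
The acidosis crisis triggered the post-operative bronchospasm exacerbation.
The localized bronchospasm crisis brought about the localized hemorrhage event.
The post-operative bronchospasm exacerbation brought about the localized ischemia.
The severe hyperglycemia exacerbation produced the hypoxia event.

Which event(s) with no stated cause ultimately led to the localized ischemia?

the arrhythmia crisis, the severe hyperglycemia exacerbation

Tracing upstream from the localized ischemia: the localized ischemia ← the post-operative bronchospasm exacerbation ← the acidosis crisis ← the ischemia ← the progressive inflammation ← the hypoxia event ← the severe hyperglycemia exacerbation.
A separate upstream branch: the localized ischemia ← the arrhythmia crisis.
Each of those chain origins has no stated cause.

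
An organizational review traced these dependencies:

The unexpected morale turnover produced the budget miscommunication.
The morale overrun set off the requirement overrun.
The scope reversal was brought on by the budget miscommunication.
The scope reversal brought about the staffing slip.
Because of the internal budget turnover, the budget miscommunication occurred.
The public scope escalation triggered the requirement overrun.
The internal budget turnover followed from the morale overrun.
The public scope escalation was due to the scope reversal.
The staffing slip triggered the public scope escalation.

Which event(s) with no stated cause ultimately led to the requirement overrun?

the morale overrun, the unexpected morale turnover

Tracing upstream from the requirement overrun: the requirement overrun ← the morale overrun.
A separate upstream branch: the requirement overrun ← the public scope escalation ← the scope reversal ← the budget miscommunication ← the unexpected morale turnover.
Each of those chain origins has no stated cause.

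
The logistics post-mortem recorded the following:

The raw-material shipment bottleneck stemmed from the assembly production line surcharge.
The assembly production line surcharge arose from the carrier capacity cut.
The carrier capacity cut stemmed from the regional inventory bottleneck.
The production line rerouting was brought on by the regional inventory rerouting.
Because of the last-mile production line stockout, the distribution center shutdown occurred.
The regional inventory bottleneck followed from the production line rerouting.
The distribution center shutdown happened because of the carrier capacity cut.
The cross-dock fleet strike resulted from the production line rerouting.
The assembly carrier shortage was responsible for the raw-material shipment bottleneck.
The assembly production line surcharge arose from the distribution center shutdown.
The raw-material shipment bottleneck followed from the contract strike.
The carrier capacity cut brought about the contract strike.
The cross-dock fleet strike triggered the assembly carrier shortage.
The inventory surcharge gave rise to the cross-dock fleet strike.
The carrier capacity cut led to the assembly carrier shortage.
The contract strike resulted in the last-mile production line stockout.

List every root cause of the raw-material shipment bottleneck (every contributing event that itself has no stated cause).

the inventory surcharge, the regional inventory rerouting

Tracing upstream from the raw-material shipment bottleneck: the raw-material shipment bottleneck ← the assembly carrier shortage ← the cross-dock fleet strike ← the production line rerouting ← the regional inventory rerouting.
A separate upstream branch: the raw-material shipment bottleneck ← the assembly carrier shortage ← the cross-dock fleet strike ← the inventory surcharge.
Each of those chain origins has no stated cause.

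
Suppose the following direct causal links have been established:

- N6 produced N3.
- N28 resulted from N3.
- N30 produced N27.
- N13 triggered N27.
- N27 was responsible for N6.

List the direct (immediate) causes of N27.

N13, N30 → N27 with nothing further upstream stated.

N13, N30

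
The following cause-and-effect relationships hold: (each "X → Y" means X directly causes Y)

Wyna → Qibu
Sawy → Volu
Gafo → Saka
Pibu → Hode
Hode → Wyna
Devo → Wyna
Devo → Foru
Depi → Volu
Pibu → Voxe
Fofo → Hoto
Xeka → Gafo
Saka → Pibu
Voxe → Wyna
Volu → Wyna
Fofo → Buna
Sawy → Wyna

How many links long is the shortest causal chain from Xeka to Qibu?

6

Shortest chain: Xeka → Gafo → Saka → Pibu → Voxe → Wyna → Qibu.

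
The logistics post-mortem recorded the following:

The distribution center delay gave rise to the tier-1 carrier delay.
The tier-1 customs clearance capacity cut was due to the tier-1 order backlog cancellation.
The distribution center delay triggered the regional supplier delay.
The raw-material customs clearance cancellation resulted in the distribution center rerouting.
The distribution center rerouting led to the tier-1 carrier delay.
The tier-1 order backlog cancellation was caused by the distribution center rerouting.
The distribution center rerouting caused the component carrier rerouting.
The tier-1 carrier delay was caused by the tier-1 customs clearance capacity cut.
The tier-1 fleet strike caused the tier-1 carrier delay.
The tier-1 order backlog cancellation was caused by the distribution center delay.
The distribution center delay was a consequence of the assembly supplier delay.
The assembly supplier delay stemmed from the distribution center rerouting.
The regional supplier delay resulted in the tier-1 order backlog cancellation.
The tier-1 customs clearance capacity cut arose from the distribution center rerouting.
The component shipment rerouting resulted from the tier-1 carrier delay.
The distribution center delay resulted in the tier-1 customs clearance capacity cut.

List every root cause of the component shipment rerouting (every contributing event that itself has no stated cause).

the raw-material customs clearance cancellation, the tier-1 fleet strike

Tracing upstream from the component shipment rerouting: the component shipment rerouting ← the tier-1 carrier delay ← the distribution center rerouting ← the raw-material customs clearance cancellation.
A separate upstream branch: the component shipment rerouting ← the tier-1 carrier delay ← the tier-1 fleet strike.
Each of those chain origins has no stated cause.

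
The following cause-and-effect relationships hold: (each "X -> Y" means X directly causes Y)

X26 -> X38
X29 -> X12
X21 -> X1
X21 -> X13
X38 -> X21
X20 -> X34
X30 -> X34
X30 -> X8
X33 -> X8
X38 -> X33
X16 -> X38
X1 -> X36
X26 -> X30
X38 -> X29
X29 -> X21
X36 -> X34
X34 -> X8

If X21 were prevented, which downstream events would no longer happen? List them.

X1, X13, X36

Downstream of X21: X1, X36, X13, X34, X8.
Of those, still caused via another path: X34, X8.
The remainder have no surviving cause.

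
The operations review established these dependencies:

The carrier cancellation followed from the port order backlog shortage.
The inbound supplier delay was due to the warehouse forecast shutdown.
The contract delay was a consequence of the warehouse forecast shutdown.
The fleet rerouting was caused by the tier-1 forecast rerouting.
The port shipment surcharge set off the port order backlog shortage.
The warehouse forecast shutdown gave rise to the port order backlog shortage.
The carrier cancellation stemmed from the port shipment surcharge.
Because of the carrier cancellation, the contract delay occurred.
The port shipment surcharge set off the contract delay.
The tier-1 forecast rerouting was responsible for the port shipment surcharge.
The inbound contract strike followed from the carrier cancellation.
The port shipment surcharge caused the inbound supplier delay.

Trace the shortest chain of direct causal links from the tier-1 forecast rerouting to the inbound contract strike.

the tier-1 forecast rerouting → the port shipment surcharge → the carrier cancellation → the inbound contract strike

the tier-1 forecast rerouting → the port shipment surcharge
the port shipment surcharge → the carrier cancellation
the carrier cancellation → the inbound contract strike
Length: 3 steps.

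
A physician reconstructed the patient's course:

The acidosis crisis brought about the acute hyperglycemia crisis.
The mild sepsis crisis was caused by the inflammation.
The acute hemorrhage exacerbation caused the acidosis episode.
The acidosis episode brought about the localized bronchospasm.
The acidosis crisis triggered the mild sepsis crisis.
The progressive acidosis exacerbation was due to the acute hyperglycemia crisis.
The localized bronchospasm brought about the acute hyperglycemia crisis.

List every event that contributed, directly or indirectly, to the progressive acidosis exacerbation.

the acidosis crisis, the acidosis episode, the acute hemorrhage exacerbation, the acute hyperglycemia crisis, the localized bronchospasm

Immediate cause of the progressive acidosis exacerbation: the acute hyperglycemia crisis.
Further upstream: the acute hemorrhage exacerbation, the acidosis episode, the acidosis crisis, the localized bronchospasm.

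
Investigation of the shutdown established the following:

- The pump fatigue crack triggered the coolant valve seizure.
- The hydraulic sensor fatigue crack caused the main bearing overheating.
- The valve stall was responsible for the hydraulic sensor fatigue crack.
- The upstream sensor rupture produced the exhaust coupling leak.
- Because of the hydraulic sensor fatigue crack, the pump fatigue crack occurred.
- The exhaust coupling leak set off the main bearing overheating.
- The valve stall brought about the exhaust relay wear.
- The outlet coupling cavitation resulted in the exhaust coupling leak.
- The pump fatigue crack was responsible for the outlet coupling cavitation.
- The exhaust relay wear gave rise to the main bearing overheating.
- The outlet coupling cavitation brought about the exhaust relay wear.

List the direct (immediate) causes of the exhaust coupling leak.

the outlet coupling cavitation, the upstream sensor rupture

Upstream contributors include the valve stall, the hydraulic sensor fatigue crack, the pump fatigue crack, but only the outlet coupling cavitation, the upstream sensor rupture feed directly into the exhaust coupling leak.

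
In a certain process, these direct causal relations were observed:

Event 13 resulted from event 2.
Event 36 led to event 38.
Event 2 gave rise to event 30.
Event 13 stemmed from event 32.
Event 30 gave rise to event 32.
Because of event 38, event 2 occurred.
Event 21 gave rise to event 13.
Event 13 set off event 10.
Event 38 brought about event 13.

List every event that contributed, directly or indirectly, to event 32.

Immediate cause of event 32: event 30.
Further upstream: event 36, event 38, event 2.

event 2, event 30, event 36, event 38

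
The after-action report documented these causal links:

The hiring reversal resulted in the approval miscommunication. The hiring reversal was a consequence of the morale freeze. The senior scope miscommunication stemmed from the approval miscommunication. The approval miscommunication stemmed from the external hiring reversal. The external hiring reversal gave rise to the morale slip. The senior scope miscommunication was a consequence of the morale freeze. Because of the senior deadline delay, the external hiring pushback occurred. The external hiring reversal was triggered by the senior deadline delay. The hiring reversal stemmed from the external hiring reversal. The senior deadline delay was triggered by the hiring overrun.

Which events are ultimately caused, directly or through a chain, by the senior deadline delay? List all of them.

the approval miscommunication, the external hiring pushback, the external hiring reversal, the hiring reversal, the morale slip, the senior scope miscommunication

Direct effects: the external hiring reversal, the external hiring pushback.
2 steps out: the hiring reversal, the approval miscommunication, the morale slip.
3 steps out: the senior scope miscommunication.
Not reachable from it: the hiring overrun, the morale freeze.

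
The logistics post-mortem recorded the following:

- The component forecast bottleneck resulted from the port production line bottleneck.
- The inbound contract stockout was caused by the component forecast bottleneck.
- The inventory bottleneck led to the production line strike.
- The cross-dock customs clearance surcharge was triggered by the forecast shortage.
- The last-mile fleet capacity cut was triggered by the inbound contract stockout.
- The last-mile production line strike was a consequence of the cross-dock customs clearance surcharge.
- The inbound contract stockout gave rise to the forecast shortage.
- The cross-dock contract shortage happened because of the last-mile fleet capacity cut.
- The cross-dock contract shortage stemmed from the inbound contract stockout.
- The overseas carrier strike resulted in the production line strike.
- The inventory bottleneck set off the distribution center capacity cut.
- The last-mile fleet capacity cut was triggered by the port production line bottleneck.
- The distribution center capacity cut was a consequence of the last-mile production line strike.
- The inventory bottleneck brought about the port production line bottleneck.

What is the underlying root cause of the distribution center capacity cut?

the inventory bottleneck

Tracing upstream from the distribution center capacity cut: the distribution center capacity cut ← the inventory bottleneck.
The inventory bottleneck has no stated cause, so it is the root.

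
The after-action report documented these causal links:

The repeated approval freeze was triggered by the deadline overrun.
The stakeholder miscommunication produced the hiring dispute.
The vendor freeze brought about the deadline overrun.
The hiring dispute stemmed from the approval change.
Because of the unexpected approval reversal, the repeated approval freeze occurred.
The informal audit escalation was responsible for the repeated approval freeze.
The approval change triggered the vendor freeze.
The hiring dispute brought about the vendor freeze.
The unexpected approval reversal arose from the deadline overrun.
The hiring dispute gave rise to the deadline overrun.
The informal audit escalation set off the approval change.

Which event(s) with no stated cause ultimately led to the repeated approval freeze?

the informal audit escalation, the stakeholder miscommunication

Tracing upstream from the repeated approval freeze: the repeated approval freeze ← the informal audit escalation.
A separate upstream branch: the repeated approval freeze ← the deadline overrun ← the hiring dispute ← the stakeholder miscommunication.
Each of those chain origins has no stated cause.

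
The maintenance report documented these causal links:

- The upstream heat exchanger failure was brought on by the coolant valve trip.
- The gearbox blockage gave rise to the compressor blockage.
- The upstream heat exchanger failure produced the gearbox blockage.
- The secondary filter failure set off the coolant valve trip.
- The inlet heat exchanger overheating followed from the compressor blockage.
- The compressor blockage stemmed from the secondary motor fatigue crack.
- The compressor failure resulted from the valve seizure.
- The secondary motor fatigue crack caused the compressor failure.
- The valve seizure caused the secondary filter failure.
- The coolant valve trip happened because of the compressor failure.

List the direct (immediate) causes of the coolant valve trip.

the compressor failure, the secondary filter failure

Upstream contributors include the secondary motor fatigue crack, the valve seizure, but only the compressor failure, the secondary filter failure feed directly into the coolant valve trip.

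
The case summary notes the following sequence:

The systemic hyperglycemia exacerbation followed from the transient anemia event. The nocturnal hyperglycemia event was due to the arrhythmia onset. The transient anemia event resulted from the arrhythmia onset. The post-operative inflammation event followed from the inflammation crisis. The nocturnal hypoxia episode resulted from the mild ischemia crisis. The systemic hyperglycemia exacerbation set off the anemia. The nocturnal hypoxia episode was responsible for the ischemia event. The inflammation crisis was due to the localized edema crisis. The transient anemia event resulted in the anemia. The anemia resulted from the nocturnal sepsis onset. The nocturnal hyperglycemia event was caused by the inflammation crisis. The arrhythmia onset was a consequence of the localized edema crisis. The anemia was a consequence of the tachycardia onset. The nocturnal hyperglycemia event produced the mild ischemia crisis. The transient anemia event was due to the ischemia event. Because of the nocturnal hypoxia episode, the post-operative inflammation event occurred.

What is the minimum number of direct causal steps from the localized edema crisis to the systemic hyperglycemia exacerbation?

Shortest chain: the localized edema crisis → the arrhythmia onset → the transient anemia event → the systemic hyperglycemia exacerbation.

3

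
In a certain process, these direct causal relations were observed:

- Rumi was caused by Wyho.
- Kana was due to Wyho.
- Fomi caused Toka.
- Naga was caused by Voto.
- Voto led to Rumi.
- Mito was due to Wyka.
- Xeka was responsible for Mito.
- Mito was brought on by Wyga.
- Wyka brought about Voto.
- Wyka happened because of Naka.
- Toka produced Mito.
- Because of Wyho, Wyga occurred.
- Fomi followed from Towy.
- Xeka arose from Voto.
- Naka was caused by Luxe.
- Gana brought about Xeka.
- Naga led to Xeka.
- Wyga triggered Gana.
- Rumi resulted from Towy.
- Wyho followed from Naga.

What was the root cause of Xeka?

Tracing upstream from Xeka: Xeka ← Voto ← Wyka ← Naka ← Luxe.
Luxe has no stated cause, so it is the root.

Luxe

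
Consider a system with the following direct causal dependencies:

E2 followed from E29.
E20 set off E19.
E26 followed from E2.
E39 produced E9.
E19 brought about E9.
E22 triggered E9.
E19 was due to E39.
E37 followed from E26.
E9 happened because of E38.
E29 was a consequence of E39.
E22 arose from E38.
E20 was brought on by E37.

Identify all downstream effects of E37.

Direct effects: E20.
2 steps out: E19.
3 steps out: E9.
Not reachable from it: E39, E29, E38, E2, E26, E22.

E19, E20, E9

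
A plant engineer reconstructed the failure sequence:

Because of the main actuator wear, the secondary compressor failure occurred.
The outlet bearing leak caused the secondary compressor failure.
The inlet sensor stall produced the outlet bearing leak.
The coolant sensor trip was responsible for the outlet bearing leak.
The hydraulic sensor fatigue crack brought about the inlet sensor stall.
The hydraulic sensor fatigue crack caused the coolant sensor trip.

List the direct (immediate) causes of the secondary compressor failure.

the main actuator wear, the outlet bearing leak

Upstream contributors include the hydraulic sensor fatigue crack, the coolant sensor trip, the inlet sensor stall, but only the main actuator wear, the outlet bearing leak feed directly into the secondary compressor failure.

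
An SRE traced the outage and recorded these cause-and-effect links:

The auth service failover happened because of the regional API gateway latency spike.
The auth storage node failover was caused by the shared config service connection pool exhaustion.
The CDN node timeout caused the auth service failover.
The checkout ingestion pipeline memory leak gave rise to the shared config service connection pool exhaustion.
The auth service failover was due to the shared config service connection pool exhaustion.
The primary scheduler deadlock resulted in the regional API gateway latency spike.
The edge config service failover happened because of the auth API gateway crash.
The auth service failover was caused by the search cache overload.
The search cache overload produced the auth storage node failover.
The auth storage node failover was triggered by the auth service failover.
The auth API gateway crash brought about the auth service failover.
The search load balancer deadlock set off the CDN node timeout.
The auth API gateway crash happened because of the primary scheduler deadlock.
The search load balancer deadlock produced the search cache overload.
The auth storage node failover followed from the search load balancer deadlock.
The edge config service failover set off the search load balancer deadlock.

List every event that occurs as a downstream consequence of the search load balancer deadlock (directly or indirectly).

the CDN node timeout, the auth service failover, the auth storage node failover, the search cache overload

Direct effects: the CDN node timeout, the search cache overload, the auth storage node failover.
2 steps out: the auth service failover.
Not reachable from it: the primary scheduler deadlock, the auth API gateway crash, the edge config service failover, the checkout ingestion pipeline memory leak, the regional API gateway latency spike, the shared config service connection pool exhaustion.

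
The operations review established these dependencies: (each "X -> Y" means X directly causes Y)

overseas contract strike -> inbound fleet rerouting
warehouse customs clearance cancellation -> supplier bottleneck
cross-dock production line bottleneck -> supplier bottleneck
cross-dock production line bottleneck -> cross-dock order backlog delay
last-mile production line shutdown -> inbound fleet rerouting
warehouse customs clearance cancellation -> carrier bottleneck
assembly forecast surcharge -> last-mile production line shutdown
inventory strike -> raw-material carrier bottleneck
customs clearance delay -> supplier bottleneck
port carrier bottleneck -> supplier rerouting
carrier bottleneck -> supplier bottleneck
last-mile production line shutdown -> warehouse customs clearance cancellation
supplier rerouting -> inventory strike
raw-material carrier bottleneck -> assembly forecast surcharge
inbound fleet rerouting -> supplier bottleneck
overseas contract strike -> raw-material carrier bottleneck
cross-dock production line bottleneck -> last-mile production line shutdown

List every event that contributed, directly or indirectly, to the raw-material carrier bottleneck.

Immediate causes of the raw-material carrier bottleneck: the overseas contract strike, the inventory strike.
Further upstream: the port carrier bottleneck, the supplier rerouting.

the inventory strike, the overseas contract strike, the port carrier bottleneck, the supplier rerouting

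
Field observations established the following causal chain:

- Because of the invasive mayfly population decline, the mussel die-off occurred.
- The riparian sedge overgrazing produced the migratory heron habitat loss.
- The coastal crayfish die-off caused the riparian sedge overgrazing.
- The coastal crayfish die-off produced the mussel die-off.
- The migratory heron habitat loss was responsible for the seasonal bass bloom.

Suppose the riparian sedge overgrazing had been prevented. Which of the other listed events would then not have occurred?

Downstream of the riparian sedge overgrazing: the migratory heron habitat loss, the seasonal bass bloom.

the migratory heron habitat loss, the seasonal bass bloom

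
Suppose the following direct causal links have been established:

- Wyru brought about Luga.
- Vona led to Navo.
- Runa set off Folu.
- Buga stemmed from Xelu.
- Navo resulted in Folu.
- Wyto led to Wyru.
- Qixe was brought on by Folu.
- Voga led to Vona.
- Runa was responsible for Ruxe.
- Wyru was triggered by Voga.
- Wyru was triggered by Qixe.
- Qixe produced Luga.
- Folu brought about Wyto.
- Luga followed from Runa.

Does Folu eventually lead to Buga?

Folu leads to Wyto, Qixe, Wyru, Luga; Buga is not among them.

No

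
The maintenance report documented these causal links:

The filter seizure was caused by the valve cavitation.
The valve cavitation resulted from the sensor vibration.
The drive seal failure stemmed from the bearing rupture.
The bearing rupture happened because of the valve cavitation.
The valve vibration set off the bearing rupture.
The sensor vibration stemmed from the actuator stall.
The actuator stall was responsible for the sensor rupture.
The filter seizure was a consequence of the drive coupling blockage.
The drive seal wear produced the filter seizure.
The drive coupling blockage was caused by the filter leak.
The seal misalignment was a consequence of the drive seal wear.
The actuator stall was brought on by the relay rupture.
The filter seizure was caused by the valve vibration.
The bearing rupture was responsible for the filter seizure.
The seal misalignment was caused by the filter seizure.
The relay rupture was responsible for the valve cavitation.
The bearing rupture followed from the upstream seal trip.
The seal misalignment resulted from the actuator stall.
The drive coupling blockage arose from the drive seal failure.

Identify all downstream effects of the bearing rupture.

Direct effects: the drive seal failure, the filter seizure.
2 steps out: the drive coupling blockage, the seal misalignment.
Not reachable from it: the upstream seal trip, the relay rupture, the actuator stall, the sensor rupture, the sensor vibration, the valve cavitation, the drive seal wear, the valve vibration, the filter leak.

the drive coupling blockage, the drive seal failure, the filter seizure, the seal misalignment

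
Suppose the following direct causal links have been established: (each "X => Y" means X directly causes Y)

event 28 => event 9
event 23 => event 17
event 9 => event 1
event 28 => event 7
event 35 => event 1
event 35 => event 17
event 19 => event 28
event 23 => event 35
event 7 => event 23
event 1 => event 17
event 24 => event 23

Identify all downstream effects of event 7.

event 1, event 17, event 23, event 35

Direct effects: event 23.
2 steps out: event 35, event 17.
3 steps out: event 1.
Not reachable from it: event 19, event 28, event 9, event 24.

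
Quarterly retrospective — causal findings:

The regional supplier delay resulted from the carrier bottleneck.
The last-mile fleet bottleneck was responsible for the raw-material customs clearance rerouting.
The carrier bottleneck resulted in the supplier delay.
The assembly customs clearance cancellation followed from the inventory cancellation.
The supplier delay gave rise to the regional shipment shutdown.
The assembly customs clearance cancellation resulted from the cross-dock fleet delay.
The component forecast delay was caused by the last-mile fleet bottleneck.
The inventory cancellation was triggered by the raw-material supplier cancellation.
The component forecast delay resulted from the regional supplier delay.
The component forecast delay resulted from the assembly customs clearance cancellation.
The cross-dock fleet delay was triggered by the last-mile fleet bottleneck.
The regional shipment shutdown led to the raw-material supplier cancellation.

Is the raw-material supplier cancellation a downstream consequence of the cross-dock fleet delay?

No

The cross-dock fleet delay leads to the assembly customs clearance cancellation, the component forecast delay; the raw-material supplier cancellation is not among them.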